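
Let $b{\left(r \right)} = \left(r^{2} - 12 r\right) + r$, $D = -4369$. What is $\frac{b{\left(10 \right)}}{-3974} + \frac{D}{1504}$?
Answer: $- \frac{8673683}{2988448} \approx -2.9024$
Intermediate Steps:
$b{\left(r \right)} = r^{2} - 11 r$
$\frac{b{\left(10 \right)}}{-3974} + \frac{D}{1504} = \frac{10 \left(-11 + 10\right)}{-3974} - \frac{4369}{1504} = 10 \left(-1\right) \left(- \frac{1}{3974}\right) - \frac{4369}{1504} = \left(-10\right) \left(- \frac{1}{3974}\right) - \frac{4369}{1504} = \frac{5}{1987} - \frac{4369}{1504} = - \frac{8673683}{2988448}$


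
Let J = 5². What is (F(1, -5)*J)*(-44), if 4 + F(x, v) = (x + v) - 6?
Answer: 15400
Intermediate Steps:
F(x, v) = -10 + v + x (F(x, v) = -4 + ((x + v) - 6) = -4 + ((v + x) - 6) = -4 + (-6 + v + x) = -10 + v + x)
J = 25
(F(1, -5)*J)*(-44) = ((-10 - 5 + 1)*25)*(-44) = -14*25*(-44) = -350*(-44) = 15400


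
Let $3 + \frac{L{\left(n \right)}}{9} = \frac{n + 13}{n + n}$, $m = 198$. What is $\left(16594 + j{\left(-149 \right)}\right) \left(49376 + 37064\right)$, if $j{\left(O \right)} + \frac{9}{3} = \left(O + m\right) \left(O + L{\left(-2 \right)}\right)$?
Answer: $583837370$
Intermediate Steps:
$L{\left(n \right)} = -27 + \frac{9 \left(13 + n\right)}{2 n}$ ($L{\left(n \right)} = -27 + 9 \frac{n + 13}{n + n} = -27 + 9 \frac{13 + n}{2 n} = -27 + \frac{9 \left(13 + n\right)}{2 n}$)
$j{\left(O \right)} = -3 + \left(198 + O\right) \left(- \frac{207}{4} + O\right)$ ($j{\left(O \right)} = -3 + \left(O + 198\right) \left(O + \frac{9 \left(13 - -10\right)}{2 \left(-2\right)}\right) = -3 + \left(198 + O\right) \left(O + \frac{9}{2} \left(- \frac{1}{2}\right) \left(13 + 10\right)\right) = -3 + \left(198 + O\right) \left(O + \frac{9}{2} \left(- \frac{1}{2}\right) 23\right) = -3 + \left(198 + O\right) \left(O - \frac{207}{4}\right) = -3 + \left(198 + O\right) \left(- \frac{207}{4} + O\right)$)
$\left(16594 + j{\left(-149 \right)}\right) \left(49376 + 37064\right) = \left(16594 + \left(- \frac{20499}{2} + \left(-149\right)^{2} + \frac{585}{4} \left(-149\right)\right)\right) \left(49376 + 37064\right) = \left(16594 - \frac{39359}{4}\right) 86440 = \frac{27017}{4} \cdot 86440 = 583837370$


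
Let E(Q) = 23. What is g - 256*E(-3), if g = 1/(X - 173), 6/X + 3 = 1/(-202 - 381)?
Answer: -901594987/153124 ≈ -5888.0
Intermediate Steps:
X = -1749/875 (X = 6/(-3 + 1/(-202 - 381)) = 6/(-3 + 1/(-583)) = 6/(-3 - 1/583) = 6/(-1750/583) = 6*(-583/1750) = -1749/875 ≈ -1.9989)
g = -875/153124 (g = 1/(-1749/875 - 173) = 1/(-153124/875) = -875/153124 ≈ -0.0057143)
g - 256*E(-3) = -875/153124 - 256*23 = -875/153124 - 5888 = -901594987/153124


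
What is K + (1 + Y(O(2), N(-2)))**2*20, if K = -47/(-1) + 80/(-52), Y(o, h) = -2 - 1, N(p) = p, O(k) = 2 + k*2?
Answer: 1631/13 ≈ 125.46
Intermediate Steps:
O(k) = 2 + 2*k
Y(o, h) = -3
K = 591/13 (K = -47*(-1) + 80*(-1/52) = 47 - 20/13 = 591/13 ≈ 45.462)
K + (1 + Y(O(2), N(-2)))**2*20 = 591/13 + (1 - 3)**2*20 = 591/13 + (-2)**2*20 = 591/13 + 4*20 = 591/13 + 80 = 1631/13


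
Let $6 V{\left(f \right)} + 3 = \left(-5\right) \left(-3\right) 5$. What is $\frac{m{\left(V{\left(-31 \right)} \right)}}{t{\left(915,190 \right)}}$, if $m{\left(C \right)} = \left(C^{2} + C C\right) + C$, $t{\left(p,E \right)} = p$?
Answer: $\frac{20}{61} \approx 0.32787$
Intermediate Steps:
$V{\left(f \right)} = 12$ ($V{\left(f \right)} = - \frac{1}{2} + \frac{\left(-5\right) \left(-3\right) 5}{6} = - \frac{1}{2} + \frac{15 \cdot 5}{6} = - \frac{1}{2} + \frac{1}{6} \cdot 75 = - \frac{1}{2} + \frac{25}{2} = 12$)
$m{\left(C \right)} = C + 2 C^{2}$ ($m{\left(C \right)} = \left(C^{2} + C^{2}\right) + C = 2 C^{2} + C = C + 2 C^{2}$)
$\frac{m{\left(V{\left(-31 \right)} \right)}}{t{\left(915,190 \right)}} = \frac{12 \left(1 + 2 \cdot 12\right)}{915} = 12 \left(1 + 24\right) \frac{1}{915} = 12 \cdot 25 \cdot \frac{1}{915} = 300 \cdot \frac{1}{915} = \frac{20}{61}$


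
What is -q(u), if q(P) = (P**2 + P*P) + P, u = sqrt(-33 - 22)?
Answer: 110 - I*sqrt(55) ≈ 110.0 - 7.4162*I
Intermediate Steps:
u = I*sqrt(55) (u = sqrt(-55) = I*sqrt(55) ≈ 7.4162*I)
q(P) = P + 2*P**2 (q(P) = (P**2 + P**2) + P = 2*P**2 + P = P + 2*P**2)
-q(u) = -I*sqrt(55)*(1 + 2*(I*sqrt(55))) = -I*sqrt(55)*(1 + 2*I*sqrt(55))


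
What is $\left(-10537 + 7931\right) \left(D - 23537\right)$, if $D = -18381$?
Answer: $109238308$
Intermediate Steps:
$\left(-10537 + 7931\right) \left(D - 23537\right) = \left(-10537 + 7931\right) \left(-18381 - 23537\right) = \left(-2606\right) \left(-41918\right) = 109238308$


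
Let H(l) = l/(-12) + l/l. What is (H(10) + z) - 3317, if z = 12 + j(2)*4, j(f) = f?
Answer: -19781/6 ≈ -3296.8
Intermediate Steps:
z = 20 (z = 12 + 2*4 = 12 + 8 = 20)
H(l) = 1 - l/12 (H(l) = l*(-1/12) + 1 = -l/12 + 1 = 1 - l/12)
(H(10) + z) - 3317 = ((1 - 1/12*10) + 20) - 3317 = ((1 - ⅚) + 20) - 3317 = (⅙ + 20) - 3317 = 121/6 - 3317 = -19781/6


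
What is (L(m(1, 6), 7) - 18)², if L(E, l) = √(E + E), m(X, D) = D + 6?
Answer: 348 - 72*√6 ≈ 171.64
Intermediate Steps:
m(X, D) = 6 + D
L(E, l) = √2*√E (L(E, l) = √(2*E) = √2*√E)
(L(m(1, 6), 7) - 18)² = (√2*√(6 + 6) - 18)² = (√2*√12 - 18)² = (√2*(2*√3) - 18)² = (2*√6 - 18)² = (-18 + 2*√6)²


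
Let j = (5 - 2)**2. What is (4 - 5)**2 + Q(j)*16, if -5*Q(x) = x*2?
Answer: -283/5 ≈ -56.600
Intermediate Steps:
j = 9 (j = 3**2 = 9)
Q(x) = -2*x/5 (Q(x) = -x*2/5 = -2*x/5)
(4 - 5)**2 + Q(j)*16 = (4 - 5)**2 - 2/5*9*16 = (-1)**2 - 18/5*16 = 1 - 288/5 = -283/5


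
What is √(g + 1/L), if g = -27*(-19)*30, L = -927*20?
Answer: √146945258485/3090 ≈ 124.06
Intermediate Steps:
L = -18540
g = 15390 (g = 513*30 = 15390)
√(g + 1/L) = √(15390 + 1/(-18540)) = √(15390 - 1/18540) = √(285330599/18540) = √146945258485/3090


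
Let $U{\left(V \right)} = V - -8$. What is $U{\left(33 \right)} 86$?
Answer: $3526$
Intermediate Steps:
$U{\left(V \right)} = 8 + V$ ($U{\left(V \right)} = V + 8 = 8 + V$)
$U{\left(33 \right)} 86 = \left(8 + 33\right) 86 = 41 \cdot 86 = 3526$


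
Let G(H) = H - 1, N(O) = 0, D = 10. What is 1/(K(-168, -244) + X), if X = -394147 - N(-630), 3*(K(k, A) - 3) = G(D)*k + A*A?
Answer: -3/1124408 ≈ -2.6681e-6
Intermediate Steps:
G(H) = -1 + H
K(k, A) = 3 + 3*k + A²/3 (K(k, A) = 3 + ((-1 + 10)*k + A*A)/3 = 3 + (9*k + A²)/3 = 3 + (A² + 9*k)/3 = 3 + (3*k + A²/3) = 3 + 3*k + A²/3)
X = -394147 (X = -394147 - 1*0 = -394147 + 0 = -394147)
1/(K(-168, -244) + X) = 1/((3 + 3*(-168) + (⅓)*(-244)²) - 394147) = 1/((3 - 504 + (⅓)*59536) - 394147) = 1/((3 - 504 + 59536/3) - 394147) = 1/(58033/3 - 394147) = 1/(-1124408/3) = -3/1124408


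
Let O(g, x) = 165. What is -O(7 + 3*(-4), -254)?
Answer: -165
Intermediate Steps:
-O(7 + 3*(-4), -254) = -1*165 = -165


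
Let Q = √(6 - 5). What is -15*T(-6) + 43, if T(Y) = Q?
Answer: 28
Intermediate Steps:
Q = 1 (Q = √1 = 1)
T(Y) = 1
-15*T(-6) + 43 = -15*1 + 43 = -15 + 43 = 28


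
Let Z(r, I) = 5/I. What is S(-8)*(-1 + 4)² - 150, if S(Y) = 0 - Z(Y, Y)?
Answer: -1155/8 ≈ -144.38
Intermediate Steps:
S(Y) = -5/Y (S(Y) = 0 - 5/Y = -5/Y)
S(-8)*(-1 + 4)² - 150 = (-5/(-8))*(-1 + 4)² - 150 = -5*(-⅛)*3² - 150 = (5/8)*9 - 150 = 45/8 - 150 = -1155/8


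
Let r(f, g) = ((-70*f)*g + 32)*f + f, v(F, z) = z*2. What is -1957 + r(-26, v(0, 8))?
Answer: -759935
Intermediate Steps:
v(F, z) = 2*z
r(f, g) = f + f*(32 - 70*f*g) (r(f, g) = (-70*f*g + 32)*f + f = (32 - 70*f*g)*f + f = f*(32 - 70*f*g) + f = f + f*(32 - 70*f*g))
-1957 + r(-26, v(0, 8)) = -1957 - 26*(33 - 70*(-26)*2*8) = -1957 - 26*(33 - 70*(-26)*16) = -1957 - 26*(33 + 29120) = -1957 - 26*29153 = -1957 - 757978 = -759935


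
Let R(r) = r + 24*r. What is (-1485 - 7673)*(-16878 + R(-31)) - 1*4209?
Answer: 161661965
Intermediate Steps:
R(r) = 25*r
(-1485 - 7673)*(-16878 + R(-31)) - 1*4209 = (-1485 - 7673)*(-16878 + 25*(-31)) - 1*4209 = -9158*(-16878 - 775) - 4209 = -9158*(-17653) - 4209 = 161666174 - 4209 = 161661965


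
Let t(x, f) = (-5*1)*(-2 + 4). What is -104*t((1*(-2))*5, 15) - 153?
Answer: 887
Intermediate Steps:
t(x, f) = -10 (t(x, f) = -5*2 = -10)
-104*t((1*(-2))*5, 15) - 153 = -104*(-10) - 153 = 1040 - 153 = 887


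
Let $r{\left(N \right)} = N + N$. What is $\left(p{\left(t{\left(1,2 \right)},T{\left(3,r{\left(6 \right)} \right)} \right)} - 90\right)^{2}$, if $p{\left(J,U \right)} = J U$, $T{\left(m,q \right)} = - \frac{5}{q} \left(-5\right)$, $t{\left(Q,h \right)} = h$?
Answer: $\frac{265225}{36} \approx 7367.4$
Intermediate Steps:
$r{\left(N \right)} = 2 N$
$T{\left(m,q \right)} = \frac{25}{q}$
$\left(p{\left(t{\left(1,2 \right)},T{\left(3,r{\left(6 \right)} \right)} \right)} - 90\right)^{2} = \left(2 \frac{25}{2 \cdot 6} - 90\right)^{2} = \left(2 \cdot \frac{25}{12} - 90\right)^{2} = \left(\frac{25}{6} - 90\right)^{2} = \left(- \frac{515}{6}\right)^{2} = \frac{265225}{36}$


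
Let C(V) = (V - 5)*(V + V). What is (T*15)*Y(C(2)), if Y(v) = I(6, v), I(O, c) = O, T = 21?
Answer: 1890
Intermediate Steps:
C(V) = 2*V*(-5 + V) (C(V) = (-5 + V)*(2*V) = 2*V*(-5 + V))
Y(v) = 6
(T*15)*Y(C(2)) = (21*15)*6 = 315*6 = 1890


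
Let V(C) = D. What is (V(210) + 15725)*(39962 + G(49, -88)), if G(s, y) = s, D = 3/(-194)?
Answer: 122059437117/194 ≈ 6.2917e+8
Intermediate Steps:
D = -3/194 (D = 3*(-1/194) = -3/194 ≈ -0.015464)
V(C) = -3/194
(V(210) + 15725)*(39962 + G(49, -88)) = (-3/194 + 15725)*(39962 + 49) = (3050647/194)*40011 = 122059437117/194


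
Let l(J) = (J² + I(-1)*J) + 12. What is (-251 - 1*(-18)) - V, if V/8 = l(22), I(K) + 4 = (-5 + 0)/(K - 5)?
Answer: -10931/3 ≈ -3643.7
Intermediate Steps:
I(K) = -4 - 5/(-5 + K) (I(K) = -4 + (-5 + 0)/(K - 5) = -4 - 5/(-5 + K))
l(J) = 12 + J² - 19*J/6 (l(J) = (J² + ((15 - 4*(-1))/(-5 - 1))*J) + 12 = (J² + ((15 + 4)/(-6))*J) + 12 = (J² + (-⅙*19)*J) + 12 = (J² - 19*J/6) + 12 = 12 + J² - 19*J/6)
V = 10232/3 (V = 8*(12 + 22² - 19/6*22) = 8*(12 + 484 - 209/3) = 8*(1279/3) = 10232/3 ≈ 3410.7)
(-251 - 1*(-18)) - V = (-251 - 1*(-18)) - 1*10232/3 = (-251 + 18) - 10232/3 = -233 - 10232/3 = -10931/3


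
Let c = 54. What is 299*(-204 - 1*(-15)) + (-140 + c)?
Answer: -56597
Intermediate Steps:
299*(-204 - 1*(-15)) + (-140 + c) = 299*(-204 - 1*(-15)) + (-140 + 54) = 299*(-204 + 15) - 86 = 299*(-189) - 86 = -56511 - 86 = -56597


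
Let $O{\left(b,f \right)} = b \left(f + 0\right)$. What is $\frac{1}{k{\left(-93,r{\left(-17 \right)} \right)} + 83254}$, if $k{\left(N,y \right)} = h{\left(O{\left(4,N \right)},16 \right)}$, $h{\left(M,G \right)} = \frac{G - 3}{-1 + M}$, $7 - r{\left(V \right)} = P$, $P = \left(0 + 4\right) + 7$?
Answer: $\frac{373}{31053729} \approx 1.2011 \cdot 10^{-5}$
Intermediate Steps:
$O{\left(b,f \right)} = b f$
$P = 11$ ($P = 4 + 7 = 11$)
$r{\left(V \right)} = -4$ ($r{\left(V \right)} = 7 - 11 = -4$)
$h{\left(M,G \right)} = \frac{-3 + G}{-1 + M}$
$k{\left(N,y \right)} = \frac{13}{-1 + 4 N}$ ($k{\left(N,y \right)} = \frac{-3 + 16}{-1 + 4 N} = \frac{1}{-1 + 4 N} 13 = \frac{13}{-1 + 4 N}$)
$\frac{1}{k{\left(-93,r{\left(-17 \right)} \right)} + 83254} = \frac{1}{\frac{13}{-1 + 4 \left(-93\right)} + 83254} = \frac{1}{\frac{13}{-1 - 372} + 83254} = \frac{1}{\frac{13}{-373} + 83254} = \frac{1}{13 \left(- \frac{1}{373}\right) + 83254} = \frac{1}{- \frac{13}{373} + 83254} = \frac{1}{\frac{31053729}{373}} = \frac{373}{31053729}$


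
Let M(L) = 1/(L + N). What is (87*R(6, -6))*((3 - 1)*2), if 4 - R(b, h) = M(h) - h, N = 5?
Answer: -348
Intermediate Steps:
M(L) = 1/(5 + L) (M(L) = 1/(L + 5) = 1/(5 + L))
R(b, h) = 4 + h - 1/(5 + h) (R(b, h) = 4 - (1/(5 + h) - h) = 4 + (h - 1/(5 + h)) = 4 + h - 1/(5 + h))
(87*R(6, -6))*((3 - 1)*2) = (87*((-1 + (4 - 6)*(5 - 6))/(5 - 6)))*((3 - 1)*2) = (87*((-1 - 2*(-1))/(-1)))*(2*2) = (87*(-(-1 + 2)))*4 = (87*(-1*1))*4 = (87*(-1))*4 = -87*4 = -348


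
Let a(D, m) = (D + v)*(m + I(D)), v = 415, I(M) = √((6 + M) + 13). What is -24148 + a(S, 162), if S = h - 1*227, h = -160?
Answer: -19612 + 112*I*√23 ≈ -19612.0 + 537.13*I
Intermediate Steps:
I(M) = √(19 + M)
S = -387 (S = -160 - 1*227 = -160 - 227 = -387)
a(D, m) = (415 + D)*(m + √(19 + D)) (a(D, m) = (D + 415)*(m + √(19 + D)) = (415 + D)*(m + √(19 + D)))
-24148 + a(S, 162) = -24148 + (415*162 + 415*√(19 - 387) - 387*162 - 387*√(19 - 387)) = -24148 + (67230 + 415*√(-368) - 62694 - 1548*I*√23) = -24148 + (67230 + 415*(4*I*√23) - 62694 - 1548*I*√23) = -24148 + (67230 + 1660*I*√23 - 62694 - 1548*I*√23) = -24148 + (4536 + 112*I*√23) = -19612 + 112*I*√23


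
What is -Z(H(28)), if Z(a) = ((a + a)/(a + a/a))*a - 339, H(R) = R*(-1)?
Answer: 10721/27 ≈ 397.07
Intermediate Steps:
H(R) = -R
Z(a) = -339 + 2*a**2/(1 + a) (Z(a) = ((2*a)/(a + 1))*a - 339 = ((2*a)/(1 + a))*a - 339 = (2*a/(1 + a))*a - 339 = 2*a**2/(1 + a) - 339 = -339 + 2*a**2/(1 + a))
-Z(H(28)) = -(-339 - (-339)*28 + 2*(-1*28)**2)/(1 - 1*28) = -(-339 - 339*(-28) + 2*(-28)**2)/(1 - 28) = -(-339 + 9492 + 2*784)/(-27) = -(-1)*(-339 + 9492 + 1568)/27 = -(-1)*10721/27 = -1*(-10721/27) = 10721/27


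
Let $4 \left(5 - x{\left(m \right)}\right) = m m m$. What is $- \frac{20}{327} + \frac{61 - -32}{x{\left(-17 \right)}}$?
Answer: $\frac{22984}{1613091} \approx 0.014248$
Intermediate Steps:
$x{\left(m \right)} = 5 - \frac{m^{3}}{4}$ ($x{\left(m \right)} = 5 - \frac{m m m}{4} = 5 - \frac{m^{2} m}{4} = 5 - \frac{m^{3}}{4}$)
$- \frac{20}{327} + \frac{61 - -32}{x{\left(-17 \right)}} = - \frac{20}{327} + \frac{61 - -32}{5 - \frac{\left(-17\right)^{3}}{4}} = \left(-20\right) \frac{1}{327} + \frac{61 + 32}{5 - - \frac{4913}{4}} = - \frac{20}{327} + \frac{93}{5 + \frac{4913}{4}} = - \frac{20}{327} + \frac{93}{\frac{4933}{4}} = - \frac{20}{327} + 93 \cdot \frac{4}{4933} = - \frac{20}{327} + \frac{372}{4933} = \frac{22984}{1613091}$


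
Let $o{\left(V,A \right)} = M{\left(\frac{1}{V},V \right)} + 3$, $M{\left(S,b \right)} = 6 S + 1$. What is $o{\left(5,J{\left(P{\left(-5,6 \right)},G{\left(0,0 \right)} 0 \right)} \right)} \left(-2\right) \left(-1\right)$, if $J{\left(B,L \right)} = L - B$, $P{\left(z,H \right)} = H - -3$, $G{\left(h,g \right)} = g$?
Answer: $\frac{52}{5} \approx 10.4$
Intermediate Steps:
$M{\left(S,b \right)} = 1 + 6 S$
$P{\left(z,H \right)} = 3 + H$ ($P{\left(z,H \right)} = H + 3 = 3 + H$)
$o{\left(V,A \right)} = 4 + \frac{6}{V}$ ($o{\left(V,A \right)} = \left(1 + \frac{6}{V}\right) + 3 = 4 + \frac{6}{V}$)
$o{\left(5,J{\left(P{\left(-5,6 \right)},G{\left(0,0 \right)} 0 \right)} \right)} \left(-2\right) \left(-1\right) = \left(4 + \frac{6}{5}\right) \left(-2\right) \left(-1\right) = \frac{26}{5} \left(-2\right) \left(-1\right) = \left(- \frac{52}{5}\right) \left(-1\right) = \frac{52}{5}$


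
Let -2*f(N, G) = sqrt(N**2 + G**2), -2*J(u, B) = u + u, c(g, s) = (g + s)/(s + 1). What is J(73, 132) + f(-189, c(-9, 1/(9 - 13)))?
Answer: -73 - sqrt(322858)/6 ≈ -167.70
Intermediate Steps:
c(g, s) = (g + s)/(1 + s)
J(u, B) = -u (J(u, B) = -(u + u)/2 = -u)
f(N, G) = -sqrt(G**2 + N**2)/2 (f(N, G) = -sqrt(N**2 + G**2)/2 = -sqrt(G**2 + N**2)/2)
J(73, 132) + f(-189, c(-9, 1/(9 - 13))) = -1*73 - sqrt(((-9 + 1/(9 - 13))/(1 + 1/(9 - 13)))**2 + (-189)**2)/2 = -73 - sqrt(((-9 + 1/(-4))/(1 + 1/(-4)))**2 + 35721)/2 = -73 - sqrt(((-9 - 1/4)/(1 - 1/4))**2 + 35721)/2 = -73 - sqrt((-37/4/(3/4))**2 + 35721)/2 = -73 - sqrt(((4/3)*(-37/4))**2 + 35721)/2 = -73 - sqrt((-37/3)**2 + 35721)/2 = -73 - sqrt(1369/9 + 35721)/2 = -73 - sqrt(322858)/6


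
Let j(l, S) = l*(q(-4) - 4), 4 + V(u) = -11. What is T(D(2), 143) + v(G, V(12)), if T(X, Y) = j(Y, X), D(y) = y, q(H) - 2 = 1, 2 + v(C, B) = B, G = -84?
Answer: -160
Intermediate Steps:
V(u) = -15 (V(u) = -4 - 11 = -15)
v(C, B) = -2 + B
q(H) = 3 (q(H) = 2 + 1 = 3)
j(l, S) = -l (j(l, S) = l*(3 - 4) = l*(-1) = -l)
T(X, Y) = -Y
T(D(2), 143) + v(G, V(12)) = -1*143 + (-2 - 15) = -143 - 17 = -160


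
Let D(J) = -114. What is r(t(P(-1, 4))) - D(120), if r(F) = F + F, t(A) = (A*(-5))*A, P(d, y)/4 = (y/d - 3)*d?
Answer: -7726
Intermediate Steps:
P(d, y) = 4*d*(-3 + y/d) (P(d, y) = 4*((y/d - 3)*d) = 4*((-3 + y/d)*d) = 4*(d*(-3 + y/d)) = 4*d*(-3 + y/d))
t(A) = -5*A**2 (t(A) = (-5*A)*A = -5*A**2)
r(F) = 2*F
r(t(P(-1, 4))) - D(120) = 2*(-5*(-12*(-1) + 4*4)**2) - 1*(-114) = 2*(-5*(12 + 16)**2) + 114 = 2*(-5*28**2) + 114 = 2*(-5*784) + 114 = 2*(-3920) + 114 = -7840 + 114 = -7726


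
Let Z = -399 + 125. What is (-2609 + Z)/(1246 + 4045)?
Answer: -2883/5291 ≈ -0.54489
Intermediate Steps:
Z = -274
(-2609 + Z)/(1246 + 4045) = (-2609 - 274)/(1246 + 4045) = -2883/5291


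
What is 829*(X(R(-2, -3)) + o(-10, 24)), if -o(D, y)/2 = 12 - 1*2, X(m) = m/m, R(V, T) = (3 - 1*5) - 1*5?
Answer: -15751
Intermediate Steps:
R(V, T) = -7 (R(V, T) = (3 - 5) - 5 = -2 - 5 = -7)
X(m) = 1
o(D, y) = -20 (o(D, y) = -2*(12 - 1*2) = -2*(12 - 2) = -2*10 = -20)
829*(X(R(-2, -3)) + o(-10, 24)) = 829*(1 - 20) = 829*(-19) = -15751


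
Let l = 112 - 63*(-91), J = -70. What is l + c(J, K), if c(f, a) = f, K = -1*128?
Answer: 5775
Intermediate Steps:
K = -128
l = 5845 (l = 112 + 5733 = 5845)
l + c(J, K) = 5845 - 70 = 5775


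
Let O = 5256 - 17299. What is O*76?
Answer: -915268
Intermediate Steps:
O = -12043
O*76 = -12043*76 = -915268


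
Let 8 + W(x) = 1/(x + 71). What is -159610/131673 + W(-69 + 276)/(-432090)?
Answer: -2130247032569/1757410562940 ≈ -1.2122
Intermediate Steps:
W(x) = -8 + 1/(71 + x) (W(x) = -8 + 1/(x + 71) = -8 + 1/(71 + x))
-159610/131673 + W(-69 + 276)/(-432090) = -159610/131673 + ((-567 - 8*(-69 + 276))/(71 + (-69 + 276)))/(-432090) = -159610*1/131673 + ((-567 - 8*207)/(71 + 207))*(-1/432090) = -159610/131673 + ((-567 - 1656)/278)*(-1/432090) = -159610/131673 + ((1/278)*(-2223))*(-1/432090) = -159610/131673 - 2223/278*(-1/432090) = -159610/131673 + 247/13346780 = -2130247032569/1757410562940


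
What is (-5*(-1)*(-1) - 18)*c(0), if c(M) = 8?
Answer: -184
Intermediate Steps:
(-5*(-1)*(-1) - 18)*c(0) = (-5*(-1)*(-1) - 18)*8 = (5*(-1) - 18)*8 = (-5 - 18)*8 = -23*8 = -184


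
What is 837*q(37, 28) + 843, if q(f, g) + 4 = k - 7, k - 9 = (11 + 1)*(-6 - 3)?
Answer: -91227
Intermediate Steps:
k = -99 (k = 9 + (11 + 1)*(-6 - 3) = 9 + 12*(-9) = 9 - 108 = -99)
q(f, g) = -110 (q(f, g) = -4 + (-99 - 7) = -4 - 106 = -110)
837*q(37, 28) + 843 = 837*(-110) + 843 = -92070 + 843 = -91227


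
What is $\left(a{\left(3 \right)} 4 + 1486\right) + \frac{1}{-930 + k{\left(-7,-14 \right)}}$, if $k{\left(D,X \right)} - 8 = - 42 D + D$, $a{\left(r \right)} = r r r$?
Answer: $\frac{1012189}{635} \approx 1594.0$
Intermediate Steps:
$a{\left(r \right)} = r^{3}$ ($a{\left(r \right)} = r^{2} r = r^{3}$)
$k{\left(D,X \right)} = 8 - 41 D$ ($k{\left(D,X \right)} = 8 + \left(- 42 D + D\right) = 8 - 41 D$)
$\left(a{\left(3 \right)} 4 + 1486\right) + \frac{1}{-930 + k{\left(-7,-14 \right)}} = \left(3^{3} \cdot 4 + 1486\right) + \frac{1}{-930 + \left(8 - -287\right)} = \left(27 \cdot 4 + 1486\right) + \frac{1}{-930 + \left(8 + 287\right)} = \left(108 + 1486\right) + \frac{1}{-930 + 295} = 1594 + \frac{1}{-635} = 1594 - \frac{1}{635} = \frac{1012189}{635}$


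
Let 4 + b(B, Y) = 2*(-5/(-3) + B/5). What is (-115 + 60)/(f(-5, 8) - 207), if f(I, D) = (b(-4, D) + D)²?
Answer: 12375/39179 ≈ 0.31586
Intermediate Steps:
b(B, Y) = -⅔ + 2*B/5 (b(B, Y) = -4 + 2*(-5/(-3) + B/5) = -4 + 2*(-5*(-⅓) + B*(⅕)) = -4 + 2*(5/3 + B/5) = -4 + (10/3 + 2*B/5) = -⅔ + 2*B/5)
f(I, D) = (-34/15 + D)² (f(I, D) = ((-⅔ + (⅖)*(-4)) + D)² = ((-⅔ - 8/5) + D)² = (-34/15 + D)²)
(-115 + 60)/(f(-5, 8) - 207) = (-115 + 60)/((-34 + 15*8)²/225 - 207) = -55/((-34 + 120)²/225 - 207) = -55/((1/225)*86² - 207) = -55/((1/225)*7396 - 207) = -55/(7396/225 - 207) = -55/(-39179/225) = -55*(-225/39179) = 12375/39179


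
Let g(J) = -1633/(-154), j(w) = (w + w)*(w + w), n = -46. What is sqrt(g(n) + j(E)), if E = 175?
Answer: sqrt(2905461482)/154 ≈ 350.02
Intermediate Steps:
j(w) = 4*w**2 (j(w) = (2*w)*(2*w) = 4*w**2)
g(J) = 1633/154 (g(J) = -1633*(-1/154) = 1633/154)
sqrt(g(n) + j(E)) = sqrt(1633/154 + 4*175**2) = sqrt(1633/154 + 4*30625) = sqrt(1633/154 + 122500) = sqrt(18866633/154) = sqrt(2905461482)/154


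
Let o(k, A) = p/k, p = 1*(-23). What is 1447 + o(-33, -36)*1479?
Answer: 27256/11 ≈ 2477.8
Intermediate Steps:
p = -23
o(k, A) = -23/k
1447 + o(-33, -36)*1479 = 1447 - 23/(-33)*1479 = 1447 - 23*(-1/33)*1479 = 1447 + (23/33)*1479 = 1447 + 11339/11 = 27256/11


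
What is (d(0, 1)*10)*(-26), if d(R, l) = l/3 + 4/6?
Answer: -260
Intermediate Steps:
d(R, l) = ⅔ + l/3 (d(R, l) = l*(⅓) + 4*(⅙) = l/3 + ⅔ = ⅔ + l/3)
(d(0, 1)*10)*(-26) = ((⅔ + (⅓)*1)*10)*(-26) = ((⅔ + ⅓)*10)*(-26) = (1*10)*(-26) = 10*(-26) = -260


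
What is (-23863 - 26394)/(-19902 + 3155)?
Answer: 50257/16747 ≈ 3.0010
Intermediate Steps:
(-23863 - 26394)/(-19902 + 3155) = -50257/(-16747) = -50257*(-1/16747) = 50257/16747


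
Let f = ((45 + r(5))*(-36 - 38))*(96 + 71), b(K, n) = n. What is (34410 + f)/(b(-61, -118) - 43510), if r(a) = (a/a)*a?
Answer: 291745/21814 ≈ 13.374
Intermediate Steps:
r(a) = a (r(a) = 1*a = a)
f = -617900 (f = ((45 + 5)*(-36 - 38))*(96 + 71) = (50*(-74))*167 = -3700*167 = -617900)
(34410 + f)/(b(-61, -118) - 43510) = (34410 - 617900)/(-118 - 43510) = -583490/(-43628) = -583490*(-1/43628) = 291745/21814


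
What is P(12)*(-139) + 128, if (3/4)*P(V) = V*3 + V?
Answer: -8768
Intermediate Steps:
P(V) = 16*V/3 (P(V) = 4*(V*3 + V)/3 = 4*(3*V + V)/3 = 4*(4*V)/3 = 16*V/3)
P(12)*(-139) + 128 = ((16/3)*12)*(-139) + 128 = 64*(-139) + 128 = -8896 + 128 = -8768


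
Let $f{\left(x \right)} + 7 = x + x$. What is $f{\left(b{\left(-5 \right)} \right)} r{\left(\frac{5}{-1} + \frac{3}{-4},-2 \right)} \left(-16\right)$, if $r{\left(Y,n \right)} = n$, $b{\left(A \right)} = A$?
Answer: $-544$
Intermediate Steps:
$f{\left(x \right)} = -7 + 2 x$ ($f{\left(x \right)} = -7 + \left(x + x\right) = -7 + 2 x$)
$f{\left(b{\left(-5 \right)} \right)} r{\left(\frac{5}{-1} + \frac{3}{-4},-2 \right)} \left(-16\right) = \left(-7 + 2 \left(-5\right)\right) \left(-2\right) \left(-16\right) = \left(-7 - 10\right) \left(-2\right) \left(-16\right) = \left(-17\right) \left(-2\right) \left(-16\right) = 34 \left(-16\right) = -544$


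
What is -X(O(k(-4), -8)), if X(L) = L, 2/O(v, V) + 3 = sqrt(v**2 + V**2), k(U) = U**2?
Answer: -6/311 - 16*sqrt(5)/311 ≈ -0.13433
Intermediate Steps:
O(v, V) = 2/(-3 + sqrt(V**2 + v**2)) (O(v, V) = 2/(-3 + sqrt(v**2 + V**2)) = 2/(-3 + sqrt(V**2 + v**2)))
-X(O(k(-4), -8)) = -2/(-3 + sqrt((-8)**2 + ((-4)**2)**2)) = -2/(-3 + sqrt(64 + 16**2)) = -2/(-3 + sqrt(64 + 256)) = -2/(-3 + sqrt(320)) = -2/(-3 + 8*sqrt(5))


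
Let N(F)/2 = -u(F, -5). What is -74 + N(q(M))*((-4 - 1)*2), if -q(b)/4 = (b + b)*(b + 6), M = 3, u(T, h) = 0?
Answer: -74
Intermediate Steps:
q(b) = -8*b*(6 + b) (q(b) = -4*(b + b)*(b + 6) = -4*2*b*(6 + b) = -8*b*(6 + b))
N(F) = 0 (N(F) = 2*(-1*0) = 2*0 = 0)
-74 + N(q(M))*((-4 - 1)*2) = -74 + 0*((-4 - 1)*2) = -74 + 0*(-5*2) = -74 + 0*(-10) = -74 + 0 = -74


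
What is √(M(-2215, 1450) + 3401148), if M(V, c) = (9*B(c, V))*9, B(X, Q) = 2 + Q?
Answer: √3221895 ≈ 1795.0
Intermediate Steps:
M(V, c) = 162 + 81*V (M(V, c) = (9*(2 + V))*9 = (18 + 9*V)*9 = 162 + 81*V)
√(M(-2215, 1450) + 3401148) = √((162 + 81*(-2215)) + 3401148) = √((162 - 179415) + 3401148) = √(-179253 + 3401148) = √3221895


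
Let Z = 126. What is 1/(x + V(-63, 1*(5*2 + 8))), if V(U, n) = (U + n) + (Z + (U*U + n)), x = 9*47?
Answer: 1/4491 ≈ 0.00022267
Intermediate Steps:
x = 423
V(U, n) = 126 + U + U² + 2*n (V(U, n) = (U + n) + (126 + (U*U + n)) = (U + n) + (126 + (U² + n)) = (U + n) + (126 + (n + U²)) = (U + n) + (126 + n + U²) = 126 + U + U² + 2*n)
1/(x + V(-63, 1*(5*2 + 8))) = 1/(423 + (126 - 63 + (-63)² + 2*(1*(5*2 + 8)))) = 1/(423 + (126 - 63 + 3969 + 2*(1*(10 + 8)))) = 1/(423 + (126 - 63 + 3969 + 2*(1*18))) = 1/(423 + (126 - 63 + 3969 + 2*18)) = 1/(423 + (126 - 63 + 3969 + 36)) = 1/(423 + 4068) = 1/4491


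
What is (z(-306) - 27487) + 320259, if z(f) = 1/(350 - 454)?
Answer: 30448287/104 ≈ 2.9277e+5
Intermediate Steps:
z(f) = -1/104 (z(f) = 1/(-104) = -1/104)
(z(-306) - 27487) + 320259 = (-1/104 - 27487) + 320259 = -2858649/104 + 320259 = 30448287/104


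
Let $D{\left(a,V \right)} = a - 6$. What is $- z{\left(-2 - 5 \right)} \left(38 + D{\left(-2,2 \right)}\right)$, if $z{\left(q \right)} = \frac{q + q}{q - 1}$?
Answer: $- \frac{105}{2} \approx -52.5$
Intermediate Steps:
$D{\left(a,V \right)} = -6 + a$ ($D{\left(a,V \right)} = a - 6 = -6 + a$)
$z{\left(q \right)} = \frac{2 q}{-1 + q}$
$- z{\left(-2 - 5 \right)} \left(38 + D{\left(-2,2 \right)}\right) = - \frac{2 \left(-2 - 5\right)}{-1 - 7} \left(38 - 8\right) = - 2 \left(-7\right) \frac{1}{-1 - 7} \cdot 30 = - 2 \left(-7\right) \frac{1}{-8} \cdot 30 = - 2 \left(-7\right) \left(- \frac{1}{8}\right) 30 = - \frac{7 \cdot 30}{4} = \left(-1\right) \frac{105}{2} = - \frac{105}{2}$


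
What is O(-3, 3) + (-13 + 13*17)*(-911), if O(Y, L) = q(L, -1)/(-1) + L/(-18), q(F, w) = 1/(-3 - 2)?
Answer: -5684639/30 ≈ -1.8949e+5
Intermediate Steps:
q(F, w) = -⅕ (q(F, w) = 1/(-5) = -⅕)
O(Y, L) = ⅕ - L/18 (O(Y, L) = -⅕/(-1) + L/(-18) = -⅕*(-1) + L*(-1/18) = ⅕ - L/18)
O(-3, 3) + (-13 + 13*17)*(-911) = (⅕ - 1/18*3) + (-13 + 13*17)*(-911) = (⅕ - ⅙) + (-13 + 221)*(-911) = 1/30 + 208*(-911) = 1/30 - 189488 = -5684639/30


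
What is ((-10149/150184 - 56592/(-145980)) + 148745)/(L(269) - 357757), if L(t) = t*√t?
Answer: -32407533330552691921/77933602491508952800 - 24367451834397857*√269/77933602491508952800 ≈ -0.42096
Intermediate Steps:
L(t) = t^(3/2)
((-10149/150184 - 56592/(-145980)) + 148745)/(L(269) - 357757) = ((-10149/150184 - 56592/(-145980)) + 148745)/(269^(3/2) - 357757) = ((-10149*1/150184 - 56592*(-1/145980)) + 148745)/(269*√269 - 357757) = ((-10149/150184 + 1572/4055) + 148745)/(-357757 + 269*√269) = (194935053/608996120 + 148745)/(-357757 + 269*√269) = 90585322804453/(608996120*(-357757 + 269*√269))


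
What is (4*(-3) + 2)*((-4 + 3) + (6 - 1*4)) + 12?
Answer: 2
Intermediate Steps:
(4*(-3) + 2)*((-4 + 3) + (6 - 1*4)) + 12 = (-12 + 2)*(-1 + (6 - 4)) + 12 = -10*(-1 + 2) + 12 = -10*1 + 12 = -10 + 12 = 2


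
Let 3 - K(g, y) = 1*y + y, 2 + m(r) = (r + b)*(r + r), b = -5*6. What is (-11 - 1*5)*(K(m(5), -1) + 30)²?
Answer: -19600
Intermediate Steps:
b = -30
m(r) = -2 + 2*r*(-30 + r) (m(r) = -2 + (r - 30)*(r + r) = -2 + (-30 + r)*(2*r) = -2 + 2*r*(-30 + r))
K(g, y) = 3 - 2*y (K(g, y) = 3 - (1*y + y) = 3 - (y + y) = 3 - 2*y)
(-11 - 1*5)*(K(m(5), -1) + 30)² = (-11 - 1*5)*((3 - 2*(-1)) + 30)² = (-11 - 5)*((3 + 2) + 30)² = -16*(5 + 30)² = -16*35² = -16*1225 = -19600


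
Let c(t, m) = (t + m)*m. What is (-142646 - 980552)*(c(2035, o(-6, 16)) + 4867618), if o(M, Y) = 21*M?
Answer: -5197131494632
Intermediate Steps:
c(t, m) = m*(m + t) (c(t, m) = (m + t)*m = m*(m + t))
(-142646 - 980552)*(c(2035, o(-6, 16)) + 4867618) = (-142646 - 980552)*((21*(-6))*(21*(-6) + 2035) + 4867618) = -1123198*(-126*(-126 + 2035) + 4867618) = -1123198*(-126*1909 + 4867618) = -1123198*(-240534 + 4867618) = -1123198*4627084 = -5197131494632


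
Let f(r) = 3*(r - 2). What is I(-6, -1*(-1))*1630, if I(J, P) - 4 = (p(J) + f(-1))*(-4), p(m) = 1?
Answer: 58680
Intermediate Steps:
f(r) = -6 + 3*r (f(r) = 3*(-2 + r) = -6 + 3*r)
I(J, P) = 36 (I(J, P) = 4 + (1 + (-6 + 3*(-1)))*(-4) = 4 + (1 + (-6 - 3))*(-4) = 4 + (1 - 9)*(-4) = 4 - 8*(-4) = 4 + 32 = 36)
I(-6, -1*(-1))*1630 = 36*1630 = 58680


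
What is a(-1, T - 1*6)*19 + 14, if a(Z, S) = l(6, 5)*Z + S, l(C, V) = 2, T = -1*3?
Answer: -195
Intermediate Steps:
T = -3
a(Z, S) = S + 2*Z (a(Z, S) = 2*Z + S = S + 2*Z)
a(-1, T - 1*6)*19 + 14 = ((-3 - 1*6) + 2*(-1))*19 + 14 = ((-3 - 6) - 2)*19 + 14 = (-9 - 2)*19 + 14 = -11*19 + 14 = -209 + 14 = -195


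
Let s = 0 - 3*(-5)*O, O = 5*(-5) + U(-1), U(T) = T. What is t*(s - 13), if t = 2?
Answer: -806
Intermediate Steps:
O = -26 (O = 5*(-5) - 1 = -25 - 1 = -26)
s = -390 (s = 0 - 3*(-5)*(-26) = 0 - (-15)*(-26) = 0 - 1*390 = 0 - 390 = -390)
t*(s - 13) = 2*(-390 - 13) = 2*(-403) = -806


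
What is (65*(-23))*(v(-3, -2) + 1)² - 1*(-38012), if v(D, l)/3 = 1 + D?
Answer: 637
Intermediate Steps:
v(D, l) = 3 + 3*D (v(D, l) = 3*(1 + D) = 3 + 3*D)
(65*(-23))*(v(-3, -2) + 1)² - 1*(-38012) = (65*(-23))*((3 + 3*(-3)) + 1)² - 1*(-38012) = -1495*((3 - 9) + 1)² + 38012 = -1495*(-6 + 1)² + 38012 = -1495*(-5)² + 38012 = -1495*25 + 38012 = -37375 + 38012 = 637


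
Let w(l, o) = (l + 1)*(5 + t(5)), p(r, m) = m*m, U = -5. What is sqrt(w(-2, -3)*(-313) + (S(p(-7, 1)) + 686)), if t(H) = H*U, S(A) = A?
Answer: I*sqrt(5573) ≈ 74.653*I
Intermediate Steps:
p(r, m) = m**2
t(H) = -5*H (t(H) = H*(-5) = -5*H)
w(l, o) = -20 - 20*l (w(l, o) = (l + 1)*(5 - 5*5) = (1 + l)*(5 - 25) = (1 + l)*(-20) = -20 - 20*l)
sqrt(w(-2, -3)*(-313) + (S(p(-7, 1)) + 686)) = sqrt((-20 - 20*(-2))*(-313) + (1**2 + 686)) = sqrt((-20 + 40)*(-313) + (1 + 686)) = sqrt(20*(-313) + 687) = sqrt(-6260 + 687) = sqrt(-5573) = I*sqrt(5573)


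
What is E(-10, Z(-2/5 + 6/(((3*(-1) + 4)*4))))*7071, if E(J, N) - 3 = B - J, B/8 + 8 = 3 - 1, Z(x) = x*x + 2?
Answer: -247485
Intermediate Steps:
Z(x) = 2 + x² (Z(x) = x² + 2 = 2 + x²)
B = -48 (B = -64 + 8*(3 - 1) = -64 + 8*2 = -64 + 16 = -48)
E(J, N) = -45 - J (E(J, N) = 3 + (-48 - J) = -45 - J)
E(-10, Z(-2/5 + 6/(((3*(-1) + 4)*4))))*7071 = (-45 - 1*(-10))*7071 = (-45 + 10)*7071 = -35*7071 = -247485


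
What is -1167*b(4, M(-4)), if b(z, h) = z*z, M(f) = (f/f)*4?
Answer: -18672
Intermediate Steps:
M(f) = 4 (M(f) = 1*4 = 4)
b(z, h) = z²
-1167*b(4, M(-4)) = -1167*4² = -1167*16 = -18672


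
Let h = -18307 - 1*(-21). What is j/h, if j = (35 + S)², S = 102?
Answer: -18769/18286 ≈ -1.0264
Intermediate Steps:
j = 18769 (j = (35 + 102)² = 137² = 18769)
h = -18286 (h = -18307 + 21 = -18286)
j/h = 18769/(-18286) = 18769*(-1/18286) = -18769/18286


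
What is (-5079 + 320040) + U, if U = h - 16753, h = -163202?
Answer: 135006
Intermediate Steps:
U = -179955 (U = -163202 - 16753 = -179955)
(-5079 + 320040) + U = (-5079 + 320040) - 179955 = 314961 - 179955 = 135006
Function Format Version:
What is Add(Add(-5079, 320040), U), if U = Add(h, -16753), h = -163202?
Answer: 135006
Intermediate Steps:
U = -179955 (U = Add(-163202, -16753) = -179955)
Add(Add(-5079, 320040), U) = Add(Add(-5079, 320040), -179955) = Add(314961, -179955) = 135006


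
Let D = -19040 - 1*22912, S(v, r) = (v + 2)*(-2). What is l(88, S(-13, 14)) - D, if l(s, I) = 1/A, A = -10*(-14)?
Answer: 5873281/140 ≈ 41952.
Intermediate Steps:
A = 140
S(v, r) = -4 - 2*v (S(v, r) = (2 + v)*(-2) = -4 - 2*v)
l(s, I) = 1/140
D = -41952 (D = -19040 - 22912 = -41952)
l(88, S(-13, 14)) - D = 1/140 - 1*(-41952) = 1/140 + 41952 = 5873281/140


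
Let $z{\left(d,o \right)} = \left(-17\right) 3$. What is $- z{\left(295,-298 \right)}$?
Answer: $51$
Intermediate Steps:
$z{\left(d,o \right)} = -51$
$- z{\left(295,-298 \right)} = \left(-1\right) \left(-51\right) = 51$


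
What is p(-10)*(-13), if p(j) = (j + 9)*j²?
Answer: 1300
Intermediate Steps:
p(j) = j²*(9 + j) (p(j) = (9 + j)*j² = j²*(9 + j))
p(-10)*(-13) = ((-10)²*(9 - 10))*(-13) = (100*(-1))*(-13) = -100*(-13) = 1300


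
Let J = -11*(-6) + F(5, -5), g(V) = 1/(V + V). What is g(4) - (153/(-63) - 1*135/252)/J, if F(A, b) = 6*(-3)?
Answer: 251/1344 ≈ 0.18676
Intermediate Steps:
F(A, b) = -18
g(V) = 1/(2*V)
J = 48 (J = -11*(-6) - 18 = 66 - 18 = 48)
g(4) - (153/(-63) - 1*135/252)/J = (½)/4 - (153/(-63) - 1*135/252)/48 = (½)*(¼) - (153*(-1/63) - 135*1/252)/48 = ⅛ - (-17/7 - 15/28)/48 = ⅛ - (-83)/(28*48) = ⅛ - 1*(-83/1344) = ⅛ + 83/1344 = 251/1344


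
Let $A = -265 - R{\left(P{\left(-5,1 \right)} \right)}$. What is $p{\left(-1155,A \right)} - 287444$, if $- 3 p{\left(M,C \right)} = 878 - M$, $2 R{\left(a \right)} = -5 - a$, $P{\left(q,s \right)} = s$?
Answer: $- \frac{864365}{3} \approx -2.8812 \cdot 10^{5}$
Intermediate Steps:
$R{\left(a \right)} = - \frac{5}{2} - \frac{a}{2}$ ($R{\left(a \right)} = \frac{-5 - a}{2} = - \frac{5}{2} - \frac{a}{2}$)
$A = -262$ ($A = -265 - \left(- \frac{5}{2} - \frac{1}{2}\right) = -265 - -3 = -265 + 3 = -262$)
$p{\left(M,C \right)} = - \frac{878}{3} + \frac{M}{3}$ ($p{\left(M,C \right)} = - \frac{878 - M}{3} = - \frac{878}{3} + \frac{M}{3}$)
$p{\left(-1155,A \right)} - 287444 = \left(- \frac{878}{3} + \frac{1}{3} \left(-1155\right)\right) - 287444 = \left(- \frac{878}{3} - 385\right) - 287444 = - \frac{2033}{3} - 287444 = - \frac{864365}{3}$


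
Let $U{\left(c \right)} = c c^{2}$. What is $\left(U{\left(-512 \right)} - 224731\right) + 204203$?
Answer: $-134238256$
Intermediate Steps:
$U{\left(c \right)} = c^{3}$
$\left(U{\left(-512 \right)} - 224731\right) + 204203 = \left(\left(-512\right)^{3} - 224731\right) + 204203 = \left(-134217728 - 224731\right) + 204203 = -134442459 + 204203 = -134238256$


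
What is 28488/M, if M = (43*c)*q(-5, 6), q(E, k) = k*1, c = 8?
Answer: 1187/86 ≈ 13.802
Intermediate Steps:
q(E, k) = k
M = 2064 (M = (43*8)*6 = 344*6 = 2064)
28488/M = 28488/2064 = 28488*(1/2064) = 1187/86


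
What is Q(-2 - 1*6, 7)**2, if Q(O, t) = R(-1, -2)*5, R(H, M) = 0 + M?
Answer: 100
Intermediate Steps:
R(H, M) = M
Q(O, t) = -10 (Q(O, t) = -2*5 = -10)
Q(-2 - 1*6, 7)**2 = (-10)**2 = 100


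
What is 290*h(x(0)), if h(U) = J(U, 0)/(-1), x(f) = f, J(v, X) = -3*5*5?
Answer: 21750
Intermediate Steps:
J(v, X) = -75 (J(v, X) = -15*5 = -75)
h(U) = 75 (h(U) = -75/(-1) = -75*(-1) = 75)
290*h(x(0)) = 290*75 = 21750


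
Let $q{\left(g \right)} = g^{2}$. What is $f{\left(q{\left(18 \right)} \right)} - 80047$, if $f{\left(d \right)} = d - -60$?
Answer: $-79663$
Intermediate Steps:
$f{\left(d \right)} = 60 + d$ ($f{\left(d \right)} = d + 60 = 60 + d$)
$f{\left(q{\left(18 \right)} \right)} - 80047 = \left(60 + 18^{2}\right) - 80047 = \left(60 + 324\right) - 80047 = 384 - 80047 = -79663$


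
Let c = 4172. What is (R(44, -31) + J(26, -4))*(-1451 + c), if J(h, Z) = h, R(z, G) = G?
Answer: -13605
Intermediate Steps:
(R(44, -31) + J(26, -4))*(-1451 + c) = (-31 + 26)*(-1451 + 4172) = -5*2721 = -13605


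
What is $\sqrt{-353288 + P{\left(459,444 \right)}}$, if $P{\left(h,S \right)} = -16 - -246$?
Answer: $19 i \sqrt{978} \approx 594.19 i$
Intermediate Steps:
$P{\left(h,S \right)} = 230$ ($P{\left(h,S \right)} = -16 + 246 = 230$)
$\sqrt{-353288 + P{\left(459,444 \right)}} = \sqrt{-353288 + 230} = \sqrt{-353058} = 19 i \sqrt{978}$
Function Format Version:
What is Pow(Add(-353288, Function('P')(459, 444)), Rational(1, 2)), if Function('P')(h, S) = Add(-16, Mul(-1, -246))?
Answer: Mul(19, I, Pow(978, Rational(1, 2))) ≈ Mul(594.19, I)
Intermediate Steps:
Function('P')(h, S) = 230 (Function('P')(h, S) = Add(-16, 246) = 230)
Pow(Add(-353288, Function('P')(459, 444)), Rational(1, 2)) = Pow(Add(-353288, 230), Rational(1, 2)) = Pow(-353058, Rational(1, 2)) = Mul(19, I, Pow(978, Rational(1, 2)))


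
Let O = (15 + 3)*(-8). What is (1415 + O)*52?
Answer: 66092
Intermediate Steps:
O = -144 (O = 18*(-8) = -144)
(1415 + O)*52 = (1415 - 144)*52 = 1271*52 = 66092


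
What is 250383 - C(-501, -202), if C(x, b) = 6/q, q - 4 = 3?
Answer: 1752675/7 ≈ 2.5038e+5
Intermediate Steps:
q = 7 (q = 4 + 3 = 7)
C(x, b) = 6/7
250383 - C(-501, -202) = 250383 - 1*6/7 = 250383 - 6/7 = 1752675/7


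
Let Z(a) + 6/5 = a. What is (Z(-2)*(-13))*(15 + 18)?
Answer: 6864/5 ≈ 1372.8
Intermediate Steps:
Z(a) = -6/5 + a
(Z(-2)*(-13))*(15 + 18) = ((-6/5 - 2)*(-13))*(15 + 18) = -16/5*(-13)*33 = (208/5)*33 = 6864/5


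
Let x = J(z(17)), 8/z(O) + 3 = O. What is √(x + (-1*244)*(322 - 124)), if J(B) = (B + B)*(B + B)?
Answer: 2*I*√591806/7 ≈ 219.8*I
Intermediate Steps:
z(O) = 8/(-3 + O)
J(B) = 4*B² (J(B) = (2*B)*(2*B) = 4*B²)
x = 64/49 (x = 4*(8/(-3 + 17))² = 4*(8/14)² = 4*(8*(1/14))² = 4*(4/7)² = 4*(16/49) = 64/49 ≈ 1.3061)
√(x + (-1*244)*(322 - 124)) = √(64/49 + (-1*244)*(322 - 124)) = √(64/49 - 244*198) = √(64/49 - 48312) = √(-2367224/49) = 2*I*√591806/7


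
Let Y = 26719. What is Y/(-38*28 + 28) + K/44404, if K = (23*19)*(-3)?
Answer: -10605256/410737 ≈ -25.820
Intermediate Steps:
K = -1311 (K = 437*(-3) = -1311)
Y/(-38*28 + 28) + K/44404 = 26719/(-38*28 + 28) - 1311/44404 = 26719/(-1064 + 28) - 1311*1/44404 = 26719/(-1036) - 1311/44404 = 26719*(-1/1036) - 1311/44404 = -3817/148 - 1311/44404 = -10605256/410737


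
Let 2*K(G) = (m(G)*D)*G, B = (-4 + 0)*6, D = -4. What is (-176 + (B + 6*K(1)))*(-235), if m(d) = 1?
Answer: 49820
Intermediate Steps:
B = -24 (B = -4*6 = -24)
K(G) = -2*G (K(G) = ((1*(-4))*G)/2 = (-4*G)/2 = -2*G)
(-176 + (B + 6*K(1)))*(-235) = (-176 + (-24 + 6*(-2*1)))*(-235) = (-176 + (-24 + 6*(-2)))*(-235) = (-176 + (-24 - 12))*(-235) = (-176 - 36)*(-235) = -212*(-235) = 49820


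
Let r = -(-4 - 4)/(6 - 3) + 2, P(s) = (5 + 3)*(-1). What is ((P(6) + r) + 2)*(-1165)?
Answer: 4660/3 ≈ 1553.3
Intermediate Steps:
P(s) = -8 (P(s) = 8*(-1) = -8)
r = 14/3 (r = -(-8)/3 + 2 = -1*(-8/3) + 2 = 8/3 + 2 = 14/3 ≈ 4.6667)
((P(6) + r) + 2)*(-1165) = ((-8 + 14/3) + 2)*(-1165) = (-10/3 + 2)*(-1165) = -4/3*(-1165) = 4660/3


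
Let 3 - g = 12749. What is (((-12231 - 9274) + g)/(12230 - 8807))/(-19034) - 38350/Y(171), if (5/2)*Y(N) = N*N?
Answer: -297408522179/90721430622 ≈ -3.2783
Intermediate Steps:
g = -12746 (g = 3 - 1*12749 = 3 - 12749 = -12746)
Y(N) = 2*N**2/5 (Y(N) = 2*(N*N)/5 = 2*N**2/5)
(((-12231 - 9274) + g)/(12230 - 8807))/(-19034) - 38350/Y(171) = (((-12231 - 9274) - 12746)/(12230 - 8807))/(-19034) - 38350/((2/5)*171**2) = ((-21505 - 12746)/3423)*(-1/19034) - 38350/((2/5)*29241) = -34251*1/3423*(-1/19034) - 38350/58482/5 = -1631/163*(-1/19034) - 38350*5/58482 = 1631/3102542 - 95875/29241 = -297408522179/90721430622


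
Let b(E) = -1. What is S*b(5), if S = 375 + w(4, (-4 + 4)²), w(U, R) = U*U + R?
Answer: -391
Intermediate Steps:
w(U, R) = R + U² (w(U, R) = U² + R = R + U²)
S = 391 (S = 375 + ((-4 + 4)² + 4²) = 375 + (0² + 16) = 375 + (0 + 16) = 375 + 16 = 391)
S*b(5) = 391*(-1) = -391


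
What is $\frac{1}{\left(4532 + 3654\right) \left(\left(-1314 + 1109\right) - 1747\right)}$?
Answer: $- \frac{1}{15979072} \approx -6.2582 \cdot 10^{-8}$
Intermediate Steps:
$\frac{1}{\left(4532 + 3654\right) \left(\left(-1314 + 1109\right) - 1747\right)} = \frac{1}{8186 \left(-205 - 1747\right)} = \frac{1}{8186 \left(-1952\right)} = \frac{1}{-15979072} = - \frac{1}{15979072}$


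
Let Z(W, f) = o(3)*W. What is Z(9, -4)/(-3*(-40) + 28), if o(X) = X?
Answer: 27/148 ≈ 0.18243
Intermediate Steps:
Z(W, f) = 3*W
Z(9, -4)/(-3*(-40) + 28) = (3*9)/(-3*(-40) + 28) = 27/(120 + 28) = 27/148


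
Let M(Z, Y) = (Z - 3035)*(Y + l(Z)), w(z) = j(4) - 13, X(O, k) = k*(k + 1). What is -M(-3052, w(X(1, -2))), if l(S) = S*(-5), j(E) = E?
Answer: 92832837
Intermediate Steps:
X(O, k) = k*(1 + k)
l(S) = -5*S
w(z) = -9 (w(z) = 4 - 13 = -9)
M(Z, Y) = (-3035 + Z)*(Y - 5*Z) (M(Z, Y) = (Z - 3035)*(Y - 5*Z) = (-3035 + Z)*(Y - 5*Z))
-M(-3052, w(X(1, -2))) = -(-3035*(-9) - 5*(-3052)**2 + 15175*(-3052) - 9*(-3052)) = -(27315 - 5*9314704 - 46314100 + 27468) = -(27315 - 46573520 - 46314100 + 27468) = -1*(-92832837) = 92832837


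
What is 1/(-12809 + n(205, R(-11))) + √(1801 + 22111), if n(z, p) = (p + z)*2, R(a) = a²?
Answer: -1/12157 + 14*√122 ≈ 154.64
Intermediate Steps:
n(z, p) = 2*p + 2*z
1/(-12809 + n(205, R(-11))) + √(1801 + 22111) = 1/(-12809 + (2*(-11)² + 2*205)) + √(1801 + 22111) = 1/(-12809 + (2*121 + 410)) + √23912 = 1/(-12809 + (242 + 410)) + 14*√122 = 1/(-12809 + 652) + 14*√122 = 1/(-12157) + 14*√122 = -1/12157 + 14*√122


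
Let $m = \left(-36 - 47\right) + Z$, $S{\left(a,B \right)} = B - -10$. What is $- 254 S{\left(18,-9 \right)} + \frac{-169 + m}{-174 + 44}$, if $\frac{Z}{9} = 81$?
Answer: $- \frac{33497}{130} \approx -257.67$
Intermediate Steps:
$Z = 729$ ($Z = 9 \cdot 81 = 729$)
$S{\left(a,B \right)} = 10 + B$ ($S{\left(a,B \right)} = B + 10 = 10 + B$)
$m = 646$ ($m = \left(-36 - 47\right) + 729 = -83 + 729 = 646$)
$- 254 S{\left(18,-9 \right)} + \frac{-169 + m}{-174 + 44} = - 254 \left(10 - 9\right) + \frac{-169 + 646}{-174 + 44} = \left(-254\right) 1 + \frac{477}{-130} = -254 + 477 \left(- \frac{1}{130}\right) = -254 - \frac{477}{130} = - \frac{33497}{130}$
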